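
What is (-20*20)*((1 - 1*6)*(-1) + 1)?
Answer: -2400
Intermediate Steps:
(-20*20)*((1 - 1*6)*(-1) + 1) = -400*((1 - 6)*(-1) + 1) = -400*(-5*(-1) + 1) = -400*(5 + 1) = -400*6 = -2400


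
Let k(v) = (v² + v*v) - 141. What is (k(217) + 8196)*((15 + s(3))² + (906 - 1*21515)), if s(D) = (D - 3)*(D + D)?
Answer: -2083917472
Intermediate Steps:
s(D) = 2*D*(-3 + D) (s(D) = (-3 + D)*(2*D) = 2*D*(-3 + D))
k(v) = -141 + 2*v² (k(v) = (v² + v²) - 141 = 2*v² - 141 = -141 + 2*v²)
(k(217) + 8196)*((15 + s(3))² + (906 - 1*21515)) = ((-141 + 2*217²) + 8196)*((15 + 2*3*(-3 + 3))² + (906 - 1*21515)) = ((-141 + 2*47089) + 8196)*((15 + 2*3*0)² + (906 - 21515)) = ((-141 + 94178) + 8196)*((15 + 0)² - 20609) = (94037 + 8196)*(15² - 20609) = 102233*(225 - 20609) = 102233*(-20384) = -2083917472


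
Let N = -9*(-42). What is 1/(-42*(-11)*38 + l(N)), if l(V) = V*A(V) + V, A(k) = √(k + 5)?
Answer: 61/907836 - 3*√383/2118284 ≈ 3.9476e-5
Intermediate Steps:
A(k) = √(5 + k)
N = 378
l(V) = V + V*√(5 + V) (l(V) = V*√(5 + V) + V = V + V*√(5 + V))
1/(-42*(-11)*38 + l(N)) = 1/(-42*(-11)*38 + 378*(1 + √(5 + 378))) = 1/(462*38 + 378*(1 + √383)) = 1/(17556 + (378 + 378*√383)) = 1/(17934 + 378*√383)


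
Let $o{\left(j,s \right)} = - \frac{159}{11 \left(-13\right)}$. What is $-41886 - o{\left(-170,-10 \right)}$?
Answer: $- \frac{5989857}{143} \approx -41887.0$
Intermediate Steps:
$o{\left(j,s \right)} = \frac{159}{143}$ ($o{\left(j,s \right)} = - \frac{159}{-143} = \left(-159\right) \left(- \frac{1}{143}\right) = \frac{159}{143}$)
$-41886 - o{\left(-170,-10 \right)} = -41886 - \frac{159}{143} = - \frac{5989857}{143}$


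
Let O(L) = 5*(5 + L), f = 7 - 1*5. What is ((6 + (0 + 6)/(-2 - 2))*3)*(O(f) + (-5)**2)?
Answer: 810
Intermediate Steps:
f = 2 (f = 7 - 5 = 2)
O(L) = 25 + 5*L
((6 + (0 + 6)/(-2 - 2))*3)*(O(f) + (-5)**2) = ((6 + (0 + 6)/(-2 - 2))*3)*((25 + 5*2) + (-5)**2) = ((6 + 6/(-4))*3)*((25 + 10) + 25) = ((6 + 6*(-1/4))*3)*(35 + 25) = ((6 - 3/2)*3)*60 = ((9/2)*3)*60 = (27/2)*60 = 810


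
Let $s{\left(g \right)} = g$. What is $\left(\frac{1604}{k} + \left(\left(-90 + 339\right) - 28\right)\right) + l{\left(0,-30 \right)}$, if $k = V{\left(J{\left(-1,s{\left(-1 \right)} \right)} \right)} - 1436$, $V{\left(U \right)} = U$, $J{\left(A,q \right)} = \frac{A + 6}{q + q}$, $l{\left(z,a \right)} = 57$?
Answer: $\frac{796598}{2877} \approx 276.88$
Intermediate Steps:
$J{\left(A,q \right)} = \frac{6 + A}{2 q}$
$k = - \frac{2877}{2}$ ($k = \frac{6 - 1}{2 \left(-1\right)} - 1436 = \frac{1}{2} \left(-1\right) 5 - 1436 = - \frac{5}{2} - 1436 = - \frac{2877}{2} \approx -1438.5$)
$\left(\frac{1604}{k} + \left(\left(-90 + 339\right) - 28\right)\right) + l{\left(0,-30 \right)} = \left(\frac{1604}{- \frac{2877}{2}} + \left(\left(-90 + 339\right) - 28\right)\right) + 57 = \left(1604 \left(- \frac{2}{2877}\right) + \left(249 - 28\right)\right) + 57 = \left(- \frac{3208}{2877} + 221\right) + 57 = \frac{632609}{2877} + 57 = \frac{796598}{2877}$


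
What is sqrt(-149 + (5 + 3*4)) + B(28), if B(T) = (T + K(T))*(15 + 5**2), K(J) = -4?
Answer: 960 + 2*I*sqrt(33) ≈ 960.0 + 11.489*I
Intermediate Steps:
B(T) = -160 + 40*T (B(T) = (T - 4)*(15 + 5**2) = (-4 + T)*(15 + 25) = (-4 + T)*40 = -160 + 40*T)
sqrt(-149 + (5 + 3*4)) + B(28) = sqrt(-149 + (5 + 3*4)) + (-160 + 40*28) = sqrt(-149 + (5 + 12)) + (-160 + 1120) = sqrt(-149 + 17) + 960 = sqrt(-132) + 960 = 2*I*sqrt(33) + 960 = 960 + 2*I*sqrt(33)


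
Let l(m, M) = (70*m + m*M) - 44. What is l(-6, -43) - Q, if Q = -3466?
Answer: 3260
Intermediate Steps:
l(m, M) = -44 + 70*m + M*m (l(m, M) = (70*m + M*m) - 44 = -44 + 70*m + M*m)
l(-6, -43) - Q = (-44 + 70*(-6) - 43*(-6)) - 1*(-3466) = (-44 - 420 + 258) + 3466 = -206 + 3466 = 3260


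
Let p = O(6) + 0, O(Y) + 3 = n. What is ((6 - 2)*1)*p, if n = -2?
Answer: -20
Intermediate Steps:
O(Y) = -5 (O(Y) = -3 - 2 = -5)
p = -5 (p = -5 + 0 = -5)
((6 - 2)*1)*p = ((6 - 2)*1)*(-5) = (4*1)*(-5) = 4*(-5) = -20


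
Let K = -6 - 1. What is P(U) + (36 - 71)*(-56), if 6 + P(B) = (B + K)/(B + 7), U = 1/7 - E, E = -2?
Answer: 62511/32 ≈ 1953.5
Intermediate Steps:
U = 15/7 (U = 1/7 - 1*(-2) = ⅐ + 2 = 15/7 ≈ 2.1429)
K = -7
P(B) = -6 + (-7 + B)/(7 + B) (P(B) = -6 + (B - 7)/(B + 7) = -6 + (-7 + B)/(7 + B))
P(U) + (36 - 71)*(-56) = (-49 - 5*15/7)/(7 + 15/7) + (36 - 71)*(-56) = (-49 - 75/7)/(64/7) - 35*(-56) = (7/64)*(-418/7) + 1960 = -209/32 + 1960 = 62511/32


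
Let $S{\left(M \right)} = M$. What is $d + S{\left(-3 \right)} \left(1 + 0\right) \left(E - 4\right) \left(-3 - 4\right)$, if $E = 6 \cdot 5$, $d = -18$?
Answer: $528$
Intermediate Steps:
$E = 30$
$d + S{\left(-3 \right)} \left(1 + 0\right) \left(E - 4\right) \left(-3 - 4\right) = -18 + - 3 \left(1 + 0\right) \left(30 - 4\right) \left(-3 - 4\right) = -18 + \left(-3\right) 1 \cdot 26 \left(-7\right) = -18 - -546 = -18 + 546 = 528$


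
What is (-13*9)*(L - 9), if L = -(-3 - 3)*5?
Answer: -2457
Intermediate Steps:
L = 30 (L = -(-6)*5 = -1*(-30) = 30)
(-13*9)*(L - 9) = (-13*9)*(30 - 9) = -117*21 = -2457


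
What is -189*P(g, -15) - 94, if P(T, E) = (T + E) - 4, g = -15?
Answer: 6332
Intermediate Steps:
P(T, E) = -4 + E + T (P(T, E) = (E + T) - 4 = -4 + E + T)
-189*P(g, -15) - 94 = -189*(-4 - 15 - 15) - 94 = -189*(-34) - 94 = 6426 - 94 = 6332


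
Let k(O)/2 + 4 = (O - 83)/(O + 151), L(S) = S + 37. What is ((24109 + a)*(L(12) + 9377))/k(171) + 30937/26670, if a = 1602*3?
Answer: -3901020704243/106680 ≈ -3.6567e+7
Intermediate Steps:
L(S) = 37 + S
k(O) = -8 + 2*(-83 + O)/(151 + O) (k(O) = -8 + 2*((O - 83)/(O + 151)) = -8 + 2*((-83 + O)/(151 + O)) = -8 + 2*(-83 + O)/(151 + O))
a = 4806
((24109 + a)*(L(12) + 9377))/k(171) + 30937/26670 = ((24109 + 4806)*((37 + 12) + 9377))/((6*(-229 - 1*171)/(151 + 171))) + 30937/26670 = (28915*(49 + 9377))/((6*(-229 - 171)/322)) + 30937*(1/26670) = (28915*9426)/((6*(1/322)*(-400))) + 30937/26670 = 272552790/(-1200/161) + 30937/26670 = 272552790*(-161/1200) + 30937/26670 = -1462699973/40 + 30937/26670 = -3901020704243/106680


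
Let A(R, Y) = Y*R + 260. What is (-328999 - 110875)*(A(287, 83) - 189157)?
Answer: 72612640424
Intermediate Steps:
A(R, Y) = 260 + R*Y (A(R, Y) = R*Y + 260 = 260 + R*Y)
(-328999 - 110875)*(A(287, 83) - 189157) = (-328999 - 110875)*((260 + 287*83) - 189157) = -439874*((260 + 23821) - 189157) = -439874*(24081 - 189157) = -439874*(-165076) = 72612640424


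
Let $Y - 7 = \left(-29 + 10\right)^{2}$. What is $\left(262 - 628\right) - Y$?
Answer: $-734$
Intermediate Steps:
$Y = 368$ ($Y = 7 + \left(-29 + 10\right)^{2} = 7 + \left(-19\right)^{2} = 7 + 361 = 368$)
$\left(262 - 628\right) - Y = \left(262 - 628\right) - 368 = -366 - 368 = -734$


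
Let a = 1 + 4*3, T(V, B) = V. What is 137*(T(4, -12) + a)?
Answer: 2329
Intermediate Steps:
a = 13 (a = 1 + 12 = 13)
137*(T(4, -12) + a) = 137*(4 + 13) = 137*17 = 2329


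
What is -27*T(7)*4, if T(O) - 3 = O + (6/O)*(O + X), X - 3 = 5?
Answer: -17280/7 ≈ -2468.6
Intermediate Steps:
X = 8 (X = 3 + 5 = 8)
T(O) = 3 + O + 6*(8 + O)/O (T(O) = 3 + (O + (6/O)*(O + 8)) = 3 + (O + (6/O)*(8 + O)) = 3 + (O + 6*(8 + O)/O) = 3 + O + 6*(8 + O)/O)
-27*T(7)*4 = -27*(9 + 7 + 48/7)*4 = -27*160/7*4 = -4320/7*4 = -17280/7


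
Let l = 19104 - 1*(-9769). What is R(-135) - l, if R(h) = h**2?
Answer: -10648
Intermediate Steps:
l = 28873 (l = 19104 + 9769 = 28873)
R(-135) - l = (-135)**2 - 1*28873 = 18225 - 28873 = -10648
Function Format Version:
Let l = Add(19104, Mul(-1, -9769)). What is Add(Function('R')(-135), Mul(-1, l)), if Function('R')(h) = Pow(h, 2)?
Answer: -10648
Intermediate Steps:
l = 28873 (l = Add(19104, 9769) = 28873)
Add(Function('R')(-135), Mul(-1, l)) = Add(Pow(-135, 2), Mul(-1, 28873)) = Add(18225, -28873) = -10648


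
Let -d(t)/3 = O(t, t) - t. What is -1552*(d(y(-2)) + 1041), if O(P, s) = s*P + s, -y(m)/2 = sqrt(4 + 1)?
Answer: -1522512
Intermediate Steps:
y(m) = -2*sqrt(5) (y(m) = -2*sqrt(4 + 1) = -2*sqrt(5))
O(P, s) = s + P*s (O(P, s) = P*s + s = s + P*s)
d(t) = 3*t - 3*t*(1 + t) (d(t) = -3*(t*(1 + t) - t) = -3*(-t + t*(1 + t)) = 3*t - 3*t*(1 + t))
-1552*(d(y(-2)) + 1041) = -1552*(-3*(-2*sqrt(5))**2 + 1041) = -1552*(-3*20 + 1041) = -1552*(-60 + 1041) = -1552*981 = -1522512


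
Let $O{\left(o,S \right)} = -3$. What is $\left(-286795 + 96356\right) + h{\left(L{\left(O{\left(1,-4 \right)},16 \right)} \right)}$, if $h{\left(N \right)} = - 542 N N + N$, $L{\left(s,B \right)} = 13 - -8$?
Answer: $-429440$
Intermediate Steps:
$L{\left(s,B \right)} = 21$ ($L{\left(s,B \right)} = 13 + 8 = 21$)
$h{\left(N \right)} = N - 542 N^{2}$ ($h{\left(N \right)} = - 542 N^{2} + N = N - 542 N^{2}$)
$\left(-286795 + 96356\right) + h{\left(L{\left(O{\left(1,-4 \right)},16 \right)} \right)} = \left(-286795 + 96356\right) + 21 \left(1 - 11382\right) = -190439 + 21 \left(1 - 11382\right) = -190439 + 21 \left(-11381\right) = -190439 - 239001 = -429440$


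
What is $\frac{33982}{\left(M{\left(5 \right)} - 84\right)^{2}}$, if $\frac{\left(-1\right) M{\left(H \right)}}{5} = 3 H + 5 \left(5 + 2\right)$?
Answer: $\frac{16991}{55778} \approx 0.30462$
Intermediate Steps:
$M{\left(H \right)} = -175 - 15 H$ ($M{\left(H \right)} = - 5 \left(3 H + 5 \left(5 + 2\right)\right) = - 5 \left(3 H + 5 \cdot 7\right) = - 5 \left(3 H + 35\right) = - 5 \left(35 + 3 H\right) = -175 - 15 H$)
$\frac{33982}{\left(M{\left(5 \right)} - 84\right)^{2}} = \frac{33982}{\left(\left(-175 - 75\right) - 84\right)^{2}} = \frac{33982}{\left(-250 - 84\right)^{2}} = \frac{33982}{\left(-334\right)^{2}} = \frac{33982}{111556} = 33982 \cdot \frac{1}{111556} = \frac{16991}{55778}$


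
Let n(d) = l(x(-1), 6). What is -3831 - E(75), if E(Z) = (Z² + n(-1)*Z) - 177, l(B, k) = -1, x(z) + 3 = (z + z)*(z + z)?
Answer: -9204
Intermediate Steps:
x(z) = -3 + 4*z² (x(z) = -3 + (z + z)*(z + z) = -3 + (2*z)*(2*z) = -3 + 4*z²)
n(d) = -1
E(Z) = -177 + Z² - Z (E(Z) = (Z² - Z) - 177 = -177 + Z² - Z)
-3831 - E(75) = -3831 - (-177 + 75² - 1*75) = -3831 - (-177 + 5625 - 75) = -3831 - 1*5373 = -3831 - 5373 = -9204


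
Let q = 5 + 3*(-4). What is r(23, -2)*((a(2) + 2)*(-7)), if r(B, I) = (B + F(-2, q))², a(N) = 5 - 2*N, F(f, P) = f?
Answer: -9261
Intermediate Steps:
q = -7 (q = 5 - 12 = -7)
r(B, I) = (-2 + B)² (r(B, I) = (B - 2)² = (-2 + B)²)
r(23, -2)*((a(2) + 2)*(-7)) = (-2 + 23)²*(((5 - 2*2) + 2)*(-7)) = 21²*(((5 - 4) + 2)*(-7)) = 441*((1 + 2)*(-7)) = 441*(3*(-7)) = 441*(-21) = -9261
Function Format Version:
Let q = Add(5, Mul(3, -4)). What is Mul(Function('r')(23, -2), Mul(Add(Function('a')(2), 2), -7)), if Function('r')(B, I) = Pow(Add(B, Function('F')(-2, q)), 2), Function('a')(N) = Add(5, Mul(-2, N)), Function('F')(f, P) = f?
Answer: -9261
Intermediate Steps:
q = -7 (q = Add(5, -12) = -7)
Function('r')(B, I) = Pow(Add(-2, B), 2) (Function('r')(B, I) = Pow(Add(B, -2), 2) = Pow(Add(-2, B), 2))
Mul(Function('r')(23, -2), Mul(Add(Function('a')(2), 2), -7)) = Mul(Pow(Add(-2, 23), 2), Mul(Add(Add(5, Mul(-2, 2)), 2), -7)) = Mul(Pow(21, 2), Mul(Add(Add(5, -4), 2), -7)) = Mul(441, Mul(Add(1, 2), -7)) = Mul(441, Mul(3, -7)) = Mul(441, -21) = -9261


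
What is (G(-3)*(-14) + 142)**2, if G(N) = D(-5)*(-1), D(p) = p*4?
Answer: 19044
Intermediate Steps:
D(p) = 4*p
G(N) = 20 (G(N) = (4*(-5))*(-1) = -20*(-1) = 20)
(G(-3)*(-14) + 142)**2 = (20*(-14) + 142)**2 = (-280 + 142)**2 = (-138)**2 = 19044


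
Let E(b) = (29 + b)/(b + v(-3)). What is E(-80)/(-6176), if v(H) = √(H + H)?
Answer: -255/2472716 - 51*I*√6/39563456 ≈ -0.00010313 - 3.1576e-6*I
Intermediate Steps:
v(H) = √2*√H (v(H) = √(2*H) = √2*√H)
E(b) = (29 + b)/(b + I*√6) (E(b) = (29 + b)/(b + √2*√(-3)) = (29 + b)/(b + √2*(I*√3)) = (29 + b)/(b + I*√6))
E(-80)/(-6176) = ((29 - 80)/(-80 + I*√6))/(-6176) = (-51/(-80 + I*√6))*(-1/6176) = -51/(-80 + I*√6)*(-1/6176) = 51/(6176*(-80 + I*√6))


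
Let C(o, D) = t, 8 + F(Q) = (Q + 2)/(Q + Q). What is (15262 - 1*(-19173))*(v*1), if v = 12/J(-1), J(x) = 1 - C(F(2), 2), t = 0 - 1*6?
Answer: 413220/7 ≈ 59031.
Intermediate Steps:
F(Q) = -8 + (2 + Q)/(2*Q) (F(Q) = -8 + (Q + 2)/(Q + Q) = -8 + (2 + Q)/((2*Q)) = -8 + (2 + Q)*(1/(2*Q)) = -8 + (2 + Q)/(2*Q))
t = -6 (t = 0 - 6 = -6)
C(o, D) = -6
J(x) = 7 (J(x) = 1 - 1*(-6) = 1 + 6 = 7)
v = 12/7 ≈ 1.7143
(15262 - 1*(-19173))*(v*1) = (15262 - 1*(-19173))*((12/7)*1) = (15262 + 19173)*(12/7) = 34435*(12/7) = 413220/7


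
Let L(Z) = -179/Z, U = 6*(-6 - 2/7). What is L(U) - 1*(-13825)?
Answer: 3651053/264 ≈ 13830.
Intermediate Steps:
U = -264/7 (U = 6*(-6 - 2*⅐) = 6*(-6 - 2/7) = 6*(-44/7) = -264/7 ≈ -37.714)
L(U) - 1*(-13825) = -179/(-264/7) - 1*(-13825) = -179*(-7/264) + 13825 = 1253/264 + 13825 = 3651053/264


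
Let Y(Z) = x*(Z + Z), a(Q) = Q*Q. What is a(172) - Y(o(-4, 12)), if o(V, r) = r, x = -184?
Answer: 34000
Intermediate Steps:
a(Q) = Q²
Y(Z) = -368*Z (Y(Z) = -184*(Z + Z) = -368*Z)
a(172) - Y(o(-4, 12)) = 172² - (-368)*12 = 29584 - 1*(-4416) = 29584 + 4416 = 34000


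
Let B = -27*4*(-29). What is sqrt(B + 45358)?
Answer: sqrt(48490) ≈ 220.20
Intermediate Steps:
B = 3132 (B = -108*(-29) = 3132)
sqrt(B + 45358) = sqrt(3132 + 45358) = sqrt(48490)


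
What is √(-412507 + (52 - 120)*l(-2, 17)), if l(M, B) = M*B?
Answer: I*√410195 ≈ 640.46*I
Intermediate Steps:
l(M, B) = B*M
√(-412507 + (52 - 120)*l(-2, 17)) = √(-412507 + (52 - 120)*(17*(-2))) = √(-412507 - 68*(-34)) = √(-412507 + 2312) = √(-410195) = I*√410195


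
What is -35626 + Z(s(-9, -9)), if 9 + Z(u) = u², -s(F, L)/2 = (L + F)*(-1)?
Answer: -34339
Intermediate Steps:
s(F, L) = 2*F + 2*L (s(F, L) = -2*(L + F)*(-1) = -2*(F + L)*(-1) = -2*(-F - L) = 2*F + 2*L)
Z(u) = -9 + u²
-35626 + Z(s(-9, -9)) = -35626 + (-9 + (2*(-9) + 2*(-9))²) = -35626 + (-9 + (-18 - 18)²) = -35626 + (-9 + (-36)²) = -35626 + (-9 + 1296) = -35626 + 1287 = -34339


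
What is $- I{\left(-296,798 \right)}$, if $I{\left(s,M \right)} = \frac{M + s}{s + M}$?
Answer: $-1$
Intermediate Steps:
$I{\left(s,M \right)} = 1$ ($I{\left(s,M \right)} = \frac{M + s}{M + s} = 1$)
$- I{\left(-296,798 \right)} = \left(-1\right) 1 = -1$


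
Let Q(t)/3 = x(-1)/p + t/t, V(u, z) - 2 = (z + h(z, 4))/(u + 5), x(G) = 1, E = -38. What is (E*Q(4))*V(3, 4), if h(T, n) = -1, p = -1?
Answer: 0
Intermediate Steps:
V(u, z) = 2 + (-1 + z)/(5 + u) (V(u, z) = 2 + (z - 1)/(u + 5) = 2 + (-1 + z)/(5 + u))
Q(t) = 0 (Q(t) = 3*(1/(-1) + t/t) = 3*(1*(-1) + 1) = 3*(-1 + 1) = 3*0 = 0)
(E*Q(4))*V(3, 4) = (-38*0)*((9 + 4 + 2*3)/(5 + 3)) = 0*((9 + 4 + 6)/8) = 0*((⅛)*19) = 0*(19/8) = 0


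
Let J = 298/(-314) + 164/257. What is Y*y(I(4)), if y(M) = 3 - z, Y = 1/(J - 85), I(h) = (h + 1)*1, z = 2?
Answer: -40349/3442210 ≈ -0.011722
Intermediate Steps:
J = -12545/40349 (J = 298*(-1/314) + 164*(1/257) = -149/157 + 164/257 = -12545/40349 ≈ -0.31091)
I(h) = 1 + h (I(h) = (1 + h)*1 = 1 + h)
Y = -40349/3442210 (Y = 1/(-12545/40349 - 85) = 1/(-3442210/40349) = -40349/3442210 ≈ -0.011722)
y(M) = 1 (y(M) = 3 - 1*2 = 3 - 2 = 1)
Y*y(I(4)) = -40349/3442210*1 = -40349/3442210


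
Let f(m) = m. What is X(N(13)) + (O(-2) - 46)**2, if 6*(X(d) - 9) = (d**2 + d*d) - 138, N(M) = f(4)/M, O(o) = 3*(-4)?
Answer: 1698466/507 ≈ 3350.0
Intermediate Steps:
O(o) = -12
N(M) = 4/M
X(d) = -14 + d**2/3 (X(d) = 9 + ((d**2 + d*d) - 138)/6 = 9 + ((d**2 + d**2) - 138)/6 = 9 + (2*d**2 - 138)/6 = 9 + (-138 + 2*d**2)/6 = 9 + (-23 + d**2/3) = -14 + d**2/3)
X(N(13)) + (O(-2) - 46)**2 = (-14 + (4/13)**2/3) + (-12 - 46)**2 = (-14 + (4*(1/13))**2/3) + (-58)**2 = (-14 + (4/13)**2/3) + 3364 = (-14 + (1/3)*(16/169)) + 3364 = (-14 + 16/507) + 3364 = -7082/507 + 3364 = 1698466/507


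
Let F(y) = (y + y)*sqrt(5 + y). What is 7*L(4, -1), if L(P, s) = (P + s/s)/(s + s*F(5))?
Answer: 35/999 - 350*sqrt(10)/999 ≈ -1.0729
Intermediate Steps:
F(y) = 2*y*sqrt(5 + y) (F(y) = (2*y)*sqrt(5 + y) = 2*y*sqrt(5 + y))
L(P, s) = (1 + P)/(s + 10*s*sqrt(10)) (L(P, s) = (P + s/s)/(s + s*(2*5*sqrt(5 + 5))) = (P + 1)/(s + s*(2*5*sqrt(10))) = (1 + P)/(s + s*(10*sqrt(10))) = (1 + P)/(s + 10*s*sqrt(10)))
7*L(4, -1) = 7*((1 + 4)/((-1)*(1 + 10*sqrt(10)))) = 7*(-1*5/(1 + 10*sqrt(10))) = 7*(-5/(1 + 10*sqrt(10))) = -35/(1 + 10*sqrt(10))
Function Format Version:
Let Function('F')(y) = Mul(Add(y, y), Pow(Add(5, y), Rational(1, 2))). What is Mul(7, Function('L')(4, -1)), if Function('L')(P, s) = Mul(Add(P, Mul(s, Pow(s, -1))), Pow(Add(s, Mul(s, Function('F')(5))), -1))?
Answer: Add(Rational(35, 999), Mul(Rational(-350, 999), Pow(10, Rational(1, 2)))) ≈ -1.0729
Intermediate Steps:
Function('F')(y) = Mul(2, y, Pow(Add(5, y), Rational(1, 2))) (Function('F')(y) = Mul(Mul(2, y), Pow(Add(5, y), Rational(1, 2))) = Mul(2, y, Pow(Add(5, y), Rational(1, 2))))
Function('L')(P, s) = Mul(Pow(Add(s, Mul(10, s, Pow(10, Rational(1, 2)))), -1), Add(1, P)) (Function('L')(P, s) = Mul(Add(P, Mul(s, Pow(s, -1))), Pow(Add(s, Mul(s, Mul(2, 5, Pow(Add(5, 5), Rational(1, 2))))), -1)) = Mul(Add(P, 1), Pow(Add(s, Mul(s, Mul(2, 5, Pow(10, Rational(1, 2))))), -1)) = Mul(Add(1, P), Pow(Add(s, Mul(s, Mul(10, Pow(10, Rational(1, 2))))), -1)) = Mul(Add(1, P), Pow(Add(s, Mul(10, s, Pow(10, Rational(1, 2)))), -1)) = Mul(Pow(Add(s, Mul(10, s, Pow(10, Rational(1, 2)))), -1), Add(1, P)))
Mul(7, Function('L')(4, -1)) = Mul(7, Mul(Pow(-1, -1), Pow(Add(1, Mul(10, Pow(10, Rational(1, 2)))), -1), Add(1, 4))) = Mul(7, Mul(-1, Pow(Add(1, Mul(10, Pow(10, Rational(1, 2)))), -1), 5)) = Mul(7, Mul(-5, Pow(Add(1, Mul(10, Pow(10, Rational(1, 2)))), -1))) = Mul(-35, Pow(Add(1, Mul(10, Pow(10, Rational(1, 2)))), -1))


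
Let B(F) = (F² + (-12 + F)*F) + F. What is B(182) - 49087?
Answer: 15159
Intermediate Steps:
B(F) = F + F² + F*(-12 + F) (B(F) = (F² + F*(-12 + F)) + F = F + F² + F*(-12 + F))
B(182) - 49087 = 182*(-11 + 2*182) - 49087 = 182*(-11 + 364) - 49087 = 182*353 - 49087 = 64246 - 49087 = 15159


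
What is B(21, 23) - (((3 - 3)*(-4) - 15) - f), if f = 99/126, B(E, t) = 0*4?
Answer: 221/14 ≈ 15.786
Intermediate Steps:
B(E, t) = 0
f = 11/14 (f = 99*(1/126) = 11/14 ≈ 0.78571)
B(21, 23) - (((3 - 3)*(-4) - 15) - f) = 0 - (((3 - 3)*(-4) - 15) - 1*11/14) = 0 - ((0*(-4) - 15) - 11/14) = 0 - ((0 - 15) - 11/14) = 0 - (-15 - 11/14) = 0 - 1*(-221/14) = 0 + 221/14 = 221/14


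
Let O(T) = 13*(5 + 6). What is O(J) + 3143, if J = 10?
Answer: 3286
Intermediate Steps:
O(T) = 143 (O(T) = 13*11 = 143)
O(J) + 3143 = 143 + 3143 = 3286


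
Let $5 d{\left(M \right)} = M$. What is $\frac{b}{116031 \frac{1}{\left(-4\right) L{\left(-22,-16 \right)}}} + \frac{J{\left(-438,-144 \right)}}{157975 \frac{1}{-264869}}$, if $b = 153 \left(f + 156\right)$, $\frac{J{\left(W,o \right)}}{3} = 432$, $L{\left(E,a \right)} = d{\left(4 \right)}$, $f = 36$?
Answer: $- \frac{13281612505488}{6109999075} \approx -2173.8$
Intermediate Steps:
$d{\left(M \right)} = \frac{M}{5}$
$L{\left(E,a \right)} = \frac{4}{5}$ ($L{\left(E,a \right)} = \frac{1}{5} \cdot 4 = \frac{4}{5}$)
$J{\left(W,o \right)} = 1296$ ($J{\left(W,o \right)} = 3 \cdot 432 = 1296$)
$b = 29376$ ($b = 153 \left(36 + 156\right) = 153 \cdot 192 = 29376$)
$\frac{b}{116031 \frac{1}{\left(-4\right) L{\left(-22,-16 \right)}}} + \frac{J{\left(-438,-144 \right)}}{157975 \frac{1}{-264869}} = \frac{29376}{116031 \frac{1}{\left(-4\right) \frac{4}{5}}} + \frac{1296}{157975 \frac{1}{-264869}} = \frac{29376}{116031 \frac{1}{- \frac{16}{5}}} + \frac{1296}{157975 \left(- \frac{1}{264869}\right)} = \frac{29376}{116031 \left(- \frac{5}{16}\right)} + \frac{1296}{- \frac{157975}{264869}} = \frac{29376}{- \frac{580155}{16}} + 1296 \left(- \frac{264869}{157975}\right) = 29376 \left(- \frac{16}{580155}\right) - \frac{343270224}{157975} = - \frac{156672}{193385} - \frac{343270224}{157975} = - \frac{13281612505488}{6109999075}$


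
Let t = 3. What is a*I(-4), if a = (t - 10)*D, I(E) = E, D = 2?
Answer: 56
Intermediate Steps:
a = -14 (a = (3 - 10)*2 = -7*2 = -14)
a*I(-4) = -14*(-4) = 56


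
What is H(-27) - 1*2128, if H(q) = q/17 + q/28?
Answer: -1014143/476 ≈ -2130.6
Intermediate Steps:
H(q) = 45*q/476 (H(q) = q*(1/17) + q*(1/28) = q/17 + q/28 = 45*q/476)
H(-27) - 1*2128 = (45/476)*(-27) - 1*2128 = -1215/476 - 2128 = -1014143/476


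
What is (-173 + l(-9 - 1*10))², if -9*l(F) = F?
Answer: 2365444/81 ≈ 29203.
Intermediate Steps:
l(F) = -F/9
(-173 + l(-9 - 1*10))² = (-173 - (-9 - 1*10)/9)² = (-173 - (-9 - 10)/9)² = (-173 - ⅑*(-19))² = (-173 + 19/9)² = (-1538/9)² = 2365444/81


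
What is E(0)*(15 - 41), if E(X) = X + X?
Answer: 0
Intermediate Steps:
E(X) = 2*X
E(0)*(15 - 41) = (2*0)*(15 - 41) = 0*(-26) = 0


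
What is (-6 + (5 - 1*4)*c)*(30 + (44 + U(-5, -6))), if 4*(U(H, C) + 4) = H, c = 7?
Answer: 275/4 ≈ 68.750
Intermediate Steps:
U(H, C) = -4 + H/4
(-6 + (5 - 1*4)*c)*(30 + (44 + U(-5, -6))) = (-6 + (5 - 1*4)*7)*(30 + (44 + (-4 + (¼)*(-5)))) = (-6 + (5 - 4)*7)*(30 + (44 + (-4 - 5/4))) = (-6 + 1*7)*(30 + (44 - 21/4)) = (-6 + 7)*(30 + 155/4) = 1*(275/4) = 275/4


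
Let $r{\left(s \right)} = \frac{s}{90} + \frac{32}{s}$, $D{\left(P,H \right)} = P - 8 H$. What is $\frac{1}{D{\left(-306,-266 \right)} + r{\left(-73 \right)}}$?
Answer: $\frac{6570}{11962331} \approx 0.00054922$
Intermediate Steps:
$D{\left(P,H \right)} = P - 8 H$
$r{\left(s \right)} = \frac{32}{s} + \frac{s}{90}$ ($r{\left(s \right)} = s \frac{1}{90} + \frac{32}{s} = \frac{s}{90} + \frac{32}{s} = \frac{32}{s} + \frac{s}{90}$)
$\frac{1}{D{\left(-306,-266 \right)} + r{\left(-73 \right)}} = \frac{1}{\left(-306 - -2128\right) + \left(\frac{32}{-73} + \frac{1}{90} \left(-73\right)\right)} = \frac{1}{\left(-306 + 2128\right) + \left(32 \left(- \frac{1}{73}\right) - \frac{73}{90}\right)} = \frac{1}{1822 - \frac{8209}{6570}} = \frac{1}{\frac{11962331}{6570}} = \frac{6570}{11962331}$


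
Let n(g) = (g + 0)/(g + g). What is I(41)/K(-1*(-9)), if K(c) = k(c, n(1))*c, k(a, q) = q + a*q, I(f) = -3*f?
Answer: -41/15 ≈ -2.7333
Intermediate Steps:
n(g) = 1/2 (n(g) = g/((2*g)) = g*(1/(2*g)) = 1/2)
K(c) = c*(1/2 + c/2) (K(c) = ((1 + c)/2)*c = (1/2 + c/2)*c = c*(1/2 + c/2))
I(41)/K(-1*(-9)) = (-3*41)/(((-1*(-9))*(1 - 1*(-9))/2)) = -123*2/(9*(1 + 9)) = -123/((1/2)*9*10) = -123/45 = -123*1/45 = -41/15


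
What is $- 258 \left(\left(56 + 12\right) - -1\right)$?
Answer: $-17802$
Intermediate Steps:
$- 258 \left(\left(56 + 12\right) - -1\right) = - 258 \left(68 + 1\right) = \left(-258\right) 69 = -17802$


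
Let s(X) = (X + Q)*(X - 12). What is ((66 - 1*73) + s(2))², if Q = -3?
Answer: 9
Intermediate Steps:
s(X) = (-12 + X)*(-3 + X) (s(X) = (X - 3)*(X - 12) = (-3 + X)*(-12 + X) = (-12 + X)*(-3 + X))
((66 - 1*73) + s(2))² = ((66 - 1*73) + (36 + 2² - 15*2))² = ((66 - 73) + (36 + 4 - 30))² = (-7 + 10)² = 3² = 9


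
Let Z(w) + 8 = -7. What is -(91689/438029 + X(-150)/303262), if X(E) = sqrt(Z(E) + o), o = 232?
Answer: -91689/438029 - sqrt(217)/303262 ≈ -0.20937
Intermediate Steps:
Z(w) = -15 (Z(w) = -8 - 7 = -15)
X(E) = sqrt(217) (X(E) = sqrt(-15 + 232) = sqrt(217))
-(91689/438029 + X(-150)/303262) = -(91689/438029 + sqrt(217)/303262) = -91689/438029 - sqrt(217)/303262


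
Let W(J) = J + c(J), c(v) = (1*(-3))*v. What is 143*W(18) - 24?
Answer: -5172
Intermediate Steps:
c(v) = -3*v
W(J) = -2*J (W(J) = J - 3*J = -2*J)
143*W(18) - 24 = 143*(-2*18) - 24 = 143*(-36) - 24 = -5148 - 24 = -5172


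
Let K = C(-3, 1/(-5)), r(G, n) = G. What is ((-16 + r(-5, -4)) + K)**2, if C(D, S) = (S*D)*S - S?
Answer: 273529/625 ≈ 437.65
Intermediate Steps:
C(D, S) = -S + D*S**2 (C(D, S) = (D*S)*S - S = D*S**2 - S = -S + D*S**2)
K = 2/25 (K = (-1 - 3/(-5))/(-5) = -(-1 - 3*(-1/5))/5 = -(-1 + 3/5)/5 = -1/5*(-2/5) = 2/25 ≈ 0.080000)
((-16 + r(-5, -4)) + K)**2 = ((-16 - 5) + 2/25)**2 = (-21 + 2/25)**2 = (-523/25)**2 = 273529/625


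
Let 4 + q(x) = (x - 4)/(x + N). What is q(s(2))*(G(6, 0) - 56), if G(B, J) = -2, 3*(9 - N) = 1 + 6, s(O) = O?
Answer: 3190/13 ≈ 245.38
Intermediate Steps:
N = 20/3 (N = 9 - (1 + 6)/3 = 9 - 1/3*7 = 9 - 7/3 = 20/3 ≈ 6.6667)
q(x) = -4 + (-4 + x)/(20/3 + x) (q(x) = -4 + (x - 4)/(x + 20/3) = -4 + (-4 + x)/(20/3 + x))
q(s(2))*(G(6, 0) - 56) = ((-92 - 9*2)/(20 + 3*2))*(-2 - 56) = ((-92 - 18)/(20 + 6))*(-58) = (-110/26)*(-58) = ((1/26)*(-110))*(-58) = -55/13*(-58) = 3190/13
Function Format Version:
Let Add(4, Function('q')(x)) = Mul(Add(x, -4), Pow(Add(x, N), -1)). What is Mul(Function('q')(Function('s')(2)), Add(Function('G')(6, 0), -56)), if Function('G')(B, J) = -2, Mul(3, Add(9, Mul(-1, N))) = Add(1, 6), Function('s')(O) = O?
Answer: Rational(3190, 13) ≈ 245.38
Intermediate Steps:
N = Rational(20, 3) (N = Add(9, Mul(Rational(-1, 3), Add(1, 6))) = Add(9, Mul(Rational(-1, 3), 7)) = Add(9, Rational(-7, 3)) = Rational(20, 3) ≈ 6.6667)
Function('q')(x) = Add(-4, Mul(Pow(Add(Rational(20, 3), x), -1), Add(-4, x))) (Function('q')(x) = Add(-4, Mul(Add(x, -4), Pow(Add(x, Rational(20, 3)), -1))) = Add(-4, Mul(Add(-4, x), Pow(Add(Rational(20, 3), x), -1))) = Add(-4, Mul(Pow(Add(Rational(20, 3), x), -1), Add(-4, x))))
Mul(Function('q')(Function('s')(2)), Add(Function('G')(6, 0), -56)) = Mul(Mul(Pow(Add(20, Mul(3, 2)), -1), Add(-92, Mul(-9, 2))), Add(-2, -56)) = Mul(Mul(Pow(Add(20, 6), -1), Add(-92, -18)), -58) = Mul(Mul(Pow(26, -1), -110), -58) = Mul(Mul(Rational(1, 26), -110), -58) = Mul(Rational(-55, 13), -58) = Rational(3190, 13)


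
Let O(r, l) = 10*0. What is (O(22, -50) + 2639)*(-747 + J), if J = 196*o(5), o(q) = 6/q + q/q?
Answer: -4166981/5 ≈ -8.3340e+5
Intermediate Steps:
O(r, l) = 0
o(q) = 1 + 6/q (o(q) = 6/q + 1 = 1 + 6/q)
J = 2156/5 (J = 196*((6 + 5)/5) = 196*((1/5)*11) = 196*(11/5) = 2156/5 ≈ 431.20)
(O(22, -50) + 2639)*(-747 + J) = (0 + 2639)*(-747 + 2156/5) = 2639*(-1579/5) = -4166981/5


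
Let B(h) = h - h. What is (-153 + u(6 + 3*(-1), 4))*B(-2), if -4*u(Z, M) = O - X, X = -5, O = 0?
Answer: 0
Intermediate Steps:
u(Z, M) = -5/4 (u(Z, M) = -(0 - 1*(-5))/4 = -(0 + 5)/4 = -¼*5 = -5/4)
B(h) = 0
(-153 + u(6 + 3*(-1), 4))*B(-2) = (-153 - 5/4)*0 = -617/4*0 = 0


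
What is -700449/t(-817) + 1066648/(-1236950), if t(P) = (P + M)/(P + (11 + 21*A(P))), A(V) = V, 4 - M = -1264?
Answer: 64312020637981/2305225 ≈ 2.7898e+7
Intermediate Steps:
M = 1268 (M = 4 - 1*(-1264) = 4 + 1264 = 1268)
t(P) = (1268 + P)/(11 + 22*P) (t(P) = (P + 1268)/(P + (11 + 21*P)) = (1268 + P)/(11 + 22*P))
-700449/t(-817) + 1066648/(-1236950) = -700449*11*(1 + 2*(-817))/(1268 - 817) + 1066648/(-1236950) = -700449/((1/11)*451/(1 - 1634)) + 1066648*(-1/1236950) = -700449/((1/11)*451/(-1633)) - 48484/56225 = -700449/((1/11)*(-1/1633)*451) - 48484/56225 = -700449/(-41/1633) - 48484/56225 = -700449*(-1633/41) - 48484/56225 = 1143833217/41 - 48484/56225 = 64312020637981/2305225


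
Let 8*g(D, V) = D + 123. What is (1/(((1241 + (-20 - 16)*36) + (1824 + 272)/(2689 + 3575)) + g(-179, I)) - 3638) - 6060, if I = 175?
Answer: -468259015/48284 ≈ -9698.0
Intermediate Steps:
g(D, V) = 123/8 + D/8 (g(D, V) = (D + 123)/8 = (123 + D)/8 = 123/8 + D/8)
(1/(((1241 + (-20 - 16)*36) + (1824 + 272)/(2689 + 3575)) + g(-179, I)) - 3638) - 6060 = (1/(((1241 + (-20 - 16)*36) + (1824 + 272)/(2689 + 3575)) + (123/8 + (⅛)*(-179))) - 3638) - 6060 = (1/(((1241 - 36*36) + 2096/6264) + (123/8 - 179/8)) - 3638) - 6060 = (1/(((1241 - 1296) + 2096*(1/6264)) - 7) - 3638) - 6060 = (1/((-55 + 262/783) - 7) - 3638) - 6060 = (1/(-42803/783 - 7) - 3638) - 6060 = (1/(-48284/783) - 3638) - 6060 = (-783/48284 - 3638) - 6060 = -175657975/48284 - 6060 = -468259015/48284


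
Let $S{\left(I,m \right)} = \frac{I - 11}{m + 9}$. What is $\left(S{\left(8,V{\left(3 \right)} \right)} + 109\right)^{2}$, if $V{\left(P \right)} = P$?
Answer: $\frac{189225}{16} \approx 11827.0$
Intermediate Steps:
$S{\left(I,m \right)} = \frac{-11 + I}{9 + m}$
$\left(S{\left(8,V{\left(3 \right)} \right)} + 109\right)^{2} = \left(\frac{-11 + 8}{9 + 3} + 109\right)^{2} = \left(\frac{1}{12} \left(-3\right) + 109\right)^{2} = \left(- \frac{1}{4} + 109\right)^{2} = \left(\frac{435}{4}\right)^{2} = \frac{189225}{16}$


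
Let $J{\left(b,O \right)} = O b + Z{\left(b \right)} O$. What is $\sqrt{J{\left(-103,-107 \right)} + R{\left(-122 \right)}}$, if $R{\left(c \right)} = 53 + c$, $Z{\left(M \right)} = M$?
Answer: $\sqrt{21973} \approx 148.23$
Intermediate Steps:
$J{\left(b,O \right)} = 2 O b$ ($J{\left(b,O \right)} = O b + b O = O b + O b = 2 O b$)
$\sqrt{J{\left(-103,-107 \right)} + R{\left(-122 \right)}} = \sqrt{2 \left(-107\right) \left(-103\right) + \left(53 - 122\right)} = \sqrt{22042 - 69} = \sqrt{21973}$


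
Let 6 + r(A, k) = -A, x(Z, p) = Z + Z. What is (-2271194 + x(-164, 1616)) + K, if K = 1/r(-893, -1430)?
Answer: -2014840013/887 ≈ -2.2715e+6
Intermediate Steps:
x(Z, p) = 2*Z
r(A, k) = -6 - A
K = 1/887 (K = 1/(-6 - 1*(-893)) = 1/(-6 + 893) = 1/887 ≈ 0.0011274)
(-2271194 + x(-164, 1616)) + K = (-2271194 + 2*(-164)) + 1/887 = (-2271194 - 328) + 1/887 = -2271522 + 1/887 = -2014840013/887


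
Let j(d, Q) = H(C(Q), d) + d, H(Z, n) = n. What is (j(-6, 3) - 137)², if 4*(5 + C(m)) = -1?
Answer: 22201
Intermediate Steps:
C(m) = -21/4 (C(m) = -5 + (¼)*(-1) = -5 - ¼ = -21/4)
j(d, Q) = 2*d (j(d, Q) = d + d = 2*d)
(j(-6, 3) - 137)² = (2*(-6) - 137)² = (-12 - 137)² = (-149)² = 22201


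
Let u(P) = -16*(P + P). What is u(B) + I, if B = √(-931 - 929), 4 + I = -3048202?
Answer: -3048206 - 64*I*√465 ≈ -3.0482e+6 - 1380.1*I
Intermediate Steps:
I = -3048206 (I = -4 - 3048202 = -3048206)
B = 2*I*√465 (B = √(-1860) = 2*I*√465 ≈ 43.128*I)
u(P) = -32*P
u(B) + I = -64*I*√465 - 3048206 = -3048206 - 64*I*√465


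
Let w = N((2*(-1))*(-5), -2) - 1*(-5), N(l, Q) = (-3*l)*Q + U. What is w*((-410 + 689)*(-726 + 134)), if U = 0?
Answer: -10735920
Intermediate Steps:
N(l, Q) = -3*Q*l (N(l, Q) = (-3*l)*Q + 0 = -3*Q*l + 0 = -3*Q*l)
w = 65 (w = -3*(-2)*(2*(-1))*(-5) - 1*(-5) = -3*(-2)*(-2*(-5)) + 5 = -3*(-2)*10 + 5 = 60 + 5 = 65)
w*((-410 + 689)*(-726 + 134)) = 65*((-410 + 689)*(-726 + 134)) = 65*(279*(-592)) = 65*(-165168) = -10735920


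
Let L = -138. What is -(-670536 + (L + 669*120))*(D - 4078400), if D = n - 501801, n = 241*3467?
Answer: -2210821253676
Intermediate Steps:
n = 835547
D = 333746 (D = 835547 - 501801 = 333746)
-(-670536 + (L + 669*120))*(D - 4078400) = -(-670536 + (-138 + 669*120))*(333746 - 4078400) = -(-670536 + (-138 + 80280))*(-3744654) = -(-670536 + 80142)*(-3744654) = -(-590394)*(-3744654) = -1*2210821253676 = -2210821253676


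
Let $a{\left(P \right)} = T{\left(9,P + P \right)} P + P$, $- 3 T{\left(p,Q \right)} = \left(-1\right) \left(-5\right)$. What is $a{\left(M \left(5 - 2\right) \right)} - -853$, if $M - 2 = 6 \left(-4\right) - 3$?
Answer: $903$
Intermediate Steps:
$M = -25$ ($M = 2 + \left(6 \left(-4\right) - 3\right) = 2 - 27 = -25$)
$T{\left(p,Q \right)} = - \frac{5}{3}$ ($T{\left(p,Q \right)} = - \frac{\left(-1\right) \left(-5\right)}{3} = \left(- \frac{1}{3}\right) 5 = - \frac{5}{3}$)
$a{\left(P \right)} = - \frac{2 P}{3}$ ($a{\left(P \right)} = - \frac{5 P}{3} + P = - \frac{2 P}{3}$)
$a{\left(M \left(5 - 2\right) \right)} - -853 = - \frac{2 \left(- 25 \left(5 - 2\right)\right)}{3} - -853 = - \frac{2 \left(\left(-25\right) 3\right)}{3} + 853 = \left(- \frac{2}{3}\right) \left(-75\right) + 853 = 50 + 853 = 903$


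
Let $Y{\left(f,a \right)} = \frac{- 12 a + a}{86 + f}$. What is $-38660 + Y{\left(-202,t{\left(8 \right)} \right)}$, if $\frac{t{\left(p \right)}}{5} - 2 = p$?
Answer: $- \frac{2242005}{58} \approx -38655.0$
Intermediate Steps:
$t{\left(p \right)} = 10 + 5 p$
$Y{\left(f,a \right)} = - \frac{11 a}{86 + f}$ ($Y{\left(f,a \right)} = \frac{\left(-11\right) a}{86 + f} = - \frac{11 a}{86 + f}$)
$-38660 + Y{\left(-202,t{\left(8 \right)} \right)} = -38660 - \frac{11 \left(10 + 5 \cdot 8\right)}{86 - 202} = -38660 - \frac{11 \left(10 + 40\right)}{-116} = -38660 - 550 \left(- \frac{1}{116}\right) = -38660 + \frac{275}{58} = - \frac{2242005}{58}$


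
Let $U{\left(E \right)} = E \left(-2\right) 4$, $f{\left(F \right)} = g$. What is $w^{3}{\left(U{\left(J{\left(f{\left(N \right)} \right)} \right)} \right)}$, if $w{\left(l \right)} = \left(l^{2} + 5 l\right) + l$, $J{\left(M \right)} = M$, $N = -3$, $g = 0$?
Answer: $0$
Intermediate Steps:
$f{\left(F \right)} = 0$
$U{\left(E \right)} = - 8 E$ ($U{\left(E \right)} = - 2 E 4 = - 8 E$)
$w{\left(l \right)} = l^{2} + 6 l$
$w^{3}{\left(U{\left(J{\left(f{\left(N \right)} \right)} \right)} \right)} = \left(\left(-8\right) 0 \left(6 - 0\right)\right)^{3} = \left(0 \left(6 + 0\right)\right)^{3} = \left(0 \cdot 6\right)^{3} = 0^{3} = 0$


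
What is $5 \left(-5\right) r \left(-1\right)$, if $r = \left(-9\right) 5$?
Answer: $-1125$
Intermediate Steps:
$r = -45$
$5 \left(-5\right) r \left(-1\right) = 5 \left(-5\right) \left(-45\right) \left(-1\right) = \left(-25\right) \left(-45\right) \left(-1\right) = 1125 \left(-1\right) = -1125$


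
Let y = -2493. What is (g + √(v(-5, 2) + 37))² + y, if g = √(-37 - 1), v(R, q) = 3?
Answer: -2491 + 8*I*√95 ≈ -2491.0 + 77.974*I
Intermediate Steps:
g = I*√38 (g = √(-38) = I*√38 ≈ 6.1644*I)
(g + √(v(-5, 2) + 37))² + y = (I*√38 + √(3 + 37))² - 2493 = (I*√38 + √40)² - 2493 = (I*√38 + 2*√10)² - 2493 = (2*√10 + I*√38)² - 2493 = -2493 + (2*√10 + I*√38)²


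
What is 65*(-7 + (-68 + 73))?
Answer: -130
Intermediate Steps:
65*(-7 + (-68 + 73)) = 65*(-7 + 5) = 65*(-2) = -130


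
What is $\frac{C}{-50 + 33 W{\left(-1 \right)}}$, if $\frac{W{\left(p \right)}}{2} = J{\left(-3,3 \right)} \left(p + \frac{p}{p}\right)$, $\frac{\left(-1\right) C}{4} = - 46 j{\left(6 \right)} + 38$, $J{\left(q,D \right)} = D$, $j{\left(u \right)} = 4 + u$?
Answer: $- \frac{844}{25} \approx -33.76$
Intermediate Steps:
$C = 1688$ ($C = - 4 \left(- 46 \left(4 + 6\right) + 38\right) = - 4 \left(\left(-46\right) 10 + 38\right) = - 4 \left(-460 + 38\right) = \left(-4\right) \left(-422\right) = 1688$)
$W{\left(p \right)} = 6 + 6 p$ ($W{\left(p \right)} = 2 \cdot 3 \left(p + \frac{p}{p}\right) = 2 \cdot 3 \left(p + 1\right) = 2 \cdot 3 \left(1 + p\right) = 2 \left(3 + 3 p\right) = 6 + 6 p$)
$\frac{C}{-50 + 33 W{\left(-1 \right)}} = \frac{1688}{-50 + 33 \left(6 + 6 \left(-1\right)\right)} = \frac{1688}{-50 + 33 \left(6 - 6\right)} = \frac{1688}{-50 + 33 \cdot 0} = \frac{1688}{-50 + 0} = \frac{1688}{-50} = 1688 \left(- \frac{1}{50}\right) = - \frac{844}{25}$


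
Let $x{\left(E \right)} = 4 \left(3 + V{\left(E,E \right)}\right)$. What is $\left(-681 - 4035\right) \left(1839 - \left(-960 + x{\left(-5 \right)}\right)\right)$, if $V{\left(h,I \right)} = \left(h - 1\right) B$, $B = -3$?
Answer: $-12803940$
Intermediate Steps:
$V{\left(h,I \right)} = 3 - 3 h$ ($V{\left(h,I \right)} = \left(h - 1\right) \left(-3\right) = \left(-1 + h\right) \left(-3\right) = 3 - 3 h$)
$x{\left(E \right)} = 24 - 12 E$ ($x{\left(E \right)} = 4 \left(3 - \left(-3 + 3 E\right)\right) = 4 \left(6 - 3 E\right) = 24 - 12 E$)
$\left(-681 - 4035\right) \left(1839 - \left(-960 + x{\left(-5 \right)}\right)\right) = \left(-681 - 4035\right) \left(1839 + \left(960 - \left(24 - -60\right)\right)\right) = - 4716 \left(1839 + \left(960 - \left(24 + 60\right)\right)\right) = - 4716 \left(1839 + \left(960 - 84\right)\right) = - 4716 \left(1839 + 876\right) = \left(-4716\right) 2715 = -12803940$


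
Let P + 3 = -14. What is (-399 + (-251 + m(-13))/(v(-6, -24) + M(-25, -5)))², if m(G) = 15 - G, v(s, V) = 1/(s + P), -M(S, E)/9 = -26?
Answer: 4631741013904/28955161 ≈ 1.5996e+5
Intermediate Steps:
P = -17 (P = -3 - 14 = -17)
M(S, E) = 234 (M(S, E) = -9*(-26) = 234)
v(s, V) = 1/(-17 + s) (v(s, V) = 1/(s - 17) = 1/(-17 + s))
(-399 + (-251 + m(-13))/(v(-6, -24) + M(-25, -5)))² = (-399 + (-251 + (15 - 1*(-13)))/(1/(-17 - 6) + 234))² = (-399 + (-251 + (15 + 13))/(1/(-23) + 234))² = (-399 + (-251 + 28)/(-1/23 + 234))² = (-399 - 223/5381/23)² = (-399 - 223*23/5381)² = (-399 - 5129/5381)² = (-2152148/5381)² = 4631741013904/28955161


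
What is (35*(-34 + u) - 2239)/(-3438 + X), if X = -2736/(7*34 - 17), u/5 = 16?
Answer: 139009/762534 ≈ 0.18230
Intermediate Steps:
u = 80 (u = 5*16 = 80)
X = -2736/221 (X = -2736/(238 - 17) = -2736/221 ≈ -12.380)
(35*(-34 + u) - 2239)/(-3438 + X) = (35*(-34 + 80) - 2239)/(-3438 - 2736/221) = (35*46 - 2239)/(-762534/221) = (1610 - 2239)*(-221/762534) = -629*(-221/762534) = 139009/762534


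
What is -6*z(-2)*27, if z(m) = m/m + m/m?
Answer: -324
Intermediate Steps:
z(m) = 2 (z(m) = 1 + 1 = 2)
-6*z(-2)*27 = -6*2*27 = -12*27 = -324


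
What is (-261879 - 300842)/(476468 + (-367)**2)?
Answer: -562721/611157 ≈ -0.92075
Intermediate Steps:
(-261879 - 300842)/(476468 + (-367)**2) = -562721/(476468 + 134689) = -562721/611157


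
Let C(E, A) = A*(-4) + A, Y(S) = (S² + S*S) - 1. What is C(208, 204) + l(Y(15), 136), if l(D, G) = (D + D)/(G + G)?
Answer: -82783/136 ≈ -608.70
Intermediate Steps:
Y(S) = -1 + 2*S² (Y(S) = (S² + S²) - 1 = 2*S² - 1 = -1 + 2*S²)
C(E, A) = -3*A (C(E, A) = -4*A + A = -3*A)
l(D, G) = D/G (l(D, G) = (2*D)/((2*G)) = (2*D)*(1/(2*G)) = D/G)
C(208, 204) + l(Y(15), 136) = -3*204 + (-1 + 2*15²)/136 = -612 + (-1 + 2*225)*(1/136) = -612 + (-1 + 450)*(1/136) = -612 + 449*(1/136) = -612 + 449/136 = -82783/136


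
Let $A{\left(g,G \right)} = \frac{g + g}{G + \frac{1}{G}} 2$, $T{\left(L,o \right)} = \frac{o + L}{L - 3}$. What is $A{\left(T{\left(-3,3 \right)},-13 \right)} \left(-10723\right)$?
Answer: $0$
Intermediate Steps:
$T{\left(L,o \right)} = \frac{L + o}{-3 + L}$
$A{\left(g,G \right)} = \frac{4 g}{G + \frac{1}{G}}$ ($A{\left(g,G \right)} = \frac{2 g}{G + \frac{1}{G}} 2 = \frac{4 g}{G + \frac{1}{G}}$)
$A{\left(T{\left(-3,3 \right)},-13 \right)} \left(-10723\right) = 4 \left(-13\right) \frac{-3 + 3}{-3 - 3} \frac{1}{1 + \left(-13\right)^{2}} \left(-10723\right) = 4 \left(-13\right) \frac{1}{-6} \cdot 0 \frac{1}{1 + 169} \left(-10723\right) = 4 \left(-13\right) \left(\left(- \frac{1}{6}\right) 0\right) \frac{1}{170} \left(-10723\right) = 4 \left(-13\right) 0 \cdot \frac{1}{170} \left(-10723\right) = 0 \left(-10723\right) = 0$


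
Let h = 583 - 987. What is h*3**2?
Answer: -3636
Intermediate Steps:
h = -404
h*3**2 = -404*3**2 = -404*9 = -3636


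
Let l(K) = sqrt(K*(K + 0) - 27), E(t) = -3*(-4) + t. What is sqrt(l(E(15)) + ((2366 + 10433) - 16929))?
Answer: sqrt(-4130 + 3*sqrt(78)) ≈ 64.059*I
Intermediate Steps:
E(t) = 12 + t
l(K) = sqrt(-27 + K**2) (l(K) = sqrt(K*K - 27) = sqrt(K**2 - 27) = sqrt(-27 + K**2))
sqrt(l(E(15)) + ((2366 + 10433) - 16929)) = sqrt(sqrt(-27 + (12 + 15)**2) + ((2366 + 10433) - 16929)) = sqrt(sqrt(-27 + 27**2) + (12799 - 16929)) = sqrt(sqrt(-27 + 729) - 4130) = sqrt(sqrt(702) - 4130) = sqrt(3*sqrt(78) - 4130) = sqrt(-4130 + 3*sqrt(78))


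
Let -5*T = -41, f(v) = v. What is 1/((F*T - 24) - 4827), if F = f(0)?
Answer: -1/4851 ≈ -0.00020614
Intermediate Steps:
F = 0
T = 41/5 (T = -⅕*(-41) = 41/5 ≈ 8.2000)
1/((F*T - 24) - 4827) = 1/((0*(41/5) - 24) - 4827) = 1/((0 - 24) - 4827) = 1/(-24 - 4827) = 1/(-4851) = -1/4851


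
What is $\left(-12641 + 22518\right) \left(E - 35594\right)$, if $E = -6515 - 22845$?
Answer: $-641550658$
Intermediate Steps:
$E = -29360$
$\left(-12641 + 22518\right) \left(E - 35594\right) = \left(-12641 + 22518\right) \left(-29360 - 35594\right) = 9877 \left(-64954\right) = -641550658$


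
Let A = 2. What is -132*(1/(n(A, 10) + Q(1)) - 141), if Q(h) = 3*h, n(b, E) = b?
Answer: 92928/5 ≈ 18586.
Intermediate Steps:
-132*(1/(n(A, 10) + Q(1)) - 141) = -132*(1/(2 + 3*1) - 141) = -132*(1/(2 + 3) - 141) = -132*(1/5 - 141) = -132*(-704/5) = 92928/5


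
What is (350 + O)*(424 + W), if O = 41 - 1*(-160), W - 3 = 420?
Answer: 466697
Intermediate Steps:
W = 423 (W = 3 + 420 = 423)
O = 201 (O = 41 + 160 = 201)
(350 + O)*(424 + W) = (350 + 201)*(424 + 423) = 551*847 = 466697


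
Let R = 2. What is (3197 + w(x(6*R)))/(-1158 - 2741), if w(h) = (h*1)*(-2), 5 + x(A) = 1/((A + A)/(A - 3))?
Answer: -12825/15596 ≈ -0.82233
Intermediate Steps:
x(A) = -5 + (-3 + A)/(2*A) (x(A) = -5 + 1/((A + A)/(A - 3)) = -5 + 1/((2*A)/(-3 + A)) = -5 + 1/(2*A/(-3 + A)) = -5 + (-3 + A)/(2*A))
w(h) = -2*h (w(h) = h*(-2) = -2*h)
(3197 + w(x(6*R)))/(-1158 - 2741) = (3197 - 3*(-1 - 18*2)/(6*2))/(-1158 - 2741) = (3197 - 3*(-1 - 3*12)/12)/(-3899) = (3197 - 3*(-1 - 36)/12)*(-1/3899) = (3197 - 3*(-37)/12)*(-1/3899) = (3197 - 2*(-37/8))*(-1/3899) = (3197 + 37/4)*(-1/3899) = (12825/4)*(-1/3899) = -12825/15596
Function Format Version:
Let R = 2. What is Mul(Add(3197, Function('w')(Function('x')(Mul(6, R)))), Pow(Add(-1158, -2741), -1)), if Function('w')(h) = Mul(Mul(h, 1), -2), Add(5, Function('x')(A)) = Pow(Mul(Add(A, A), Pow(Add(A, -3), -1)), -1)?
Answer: Rational(-12825, 15596) ≈ -0.82233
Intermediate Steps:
Function('x')(A) = Add(-5, Mul(Rational(1, 2), Pow(A, -1), Add(-3, A))) (Function('x')(A) = Add(-5, Pow(Mul(Add(A, A), Pow(Add(A, -3), -1)), -1)) = Add(-5, Pow(Mul(Mul(2, A), Pow(Add(-3, A), -1)), -1)) = Add(-5, Pow(Mul(2, A, Pow(Add(-3, A), -1)), -1)) = Add(-5, Mul(Rational(1, 2), Pow(A, -1), Add(-3, A))))
Function('w')(h) = Mul(-2, h) (Function('w')(h) = Mul(h, -2) = Mul(-2, h))
Mul(Add(3197, Function('w')(Function('x')(Mul(6, R)))), Pow(Add(-1158, -2741), -1)) = Mul(Add(3197, Mul(-2, Mul(Rational(3, 2), Pow(Mul(6, 2), -1), Add(-1, Mul(-3, Mul(6, 2)))))), Pow(Add(-1158, -2741), -1)) = Mul(Add(3197, Mul(-2, Mul(Rational(3, 2), Pow(12, -1), Add(-1, Mul(-3, 12))))), Pow(-3899, -1)) = Mul(Add(3197, Mul(-2, Mul(Rational(3, 2), Rational(1, 12), Add(-1, -36)))), Rational(-1, 3899)) = Mul(Add(3197, Mul(-2, Mul(Rational(3, 2), Rational(1, 12), -37))), Rational(-1, 3899)) = Mul(Add(3197, Mul(-2, Rational(-37, 8))), Rational(-1, 3899)) = Mul(Add(3197, Rational(37, 4)), Rational(-1, 3899)) = Mul(Rational(12825, 4), Rational(-1, 3899)) = Rational(-12825, 15596)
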